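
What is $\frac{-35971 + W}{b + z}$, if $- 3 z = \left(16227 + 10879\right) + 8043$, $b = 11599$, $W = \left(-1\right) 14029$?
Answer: $\frac{9375}{22} \approx 426.14$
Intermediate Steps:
$W = -14029$
$z = - \frac{35149}{3}$ ($z = - \frac{\left(16227 + 10879\right) + 8043}{3} = - \frac{27106 + 8043}{3} = \left(- \frac{1}{3}\right) 35149 = - \frac{35149}{3} \approx -11716.0$)
$\frac{-35971 + W}{b + z} = \frac{-35971 - 14029}{11599 - \frac{35149}{3}} = - \frac{50000}{- \frac{352}{3}} = \left(-50000\right) \left(- \frac{3}{352}\right) = \frac{9375}{22}$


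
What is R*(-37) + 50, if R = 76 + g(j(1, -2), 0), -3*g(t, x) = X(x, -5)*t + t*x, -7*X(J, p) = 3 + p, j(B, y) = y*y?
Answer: -57706/21 ≈ -2747.9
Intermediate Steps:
j(B, y) = y**2
X(J, p) = -3/7 - p/7 (X(J, p) = -(3 + p)/7 = -3/7 - p/7)
g(t, x) = -2*t/21 - t*x/3 (g(t, x) = -((-3/7 - 1/7*(-5))*t + t*x)/3 = -((-3/7 + 5/7)*t + t*x)/3 = -(2*t/7 + t*x)/3 = -2*t/21 - t*x/3)
R = 1588/21 (R = 76 - 1/21*(-2)**2*(2 + 7*0) = 76 - 1/21*4*(2 + 0) = 76 - 1/21*4*2 = 76 - 8/21 = 1588/21 ≈ 75.619)
R*(-37) + 50 = (1588/21)*(-37) + 50 = -58756/21 + 50 = -57706/21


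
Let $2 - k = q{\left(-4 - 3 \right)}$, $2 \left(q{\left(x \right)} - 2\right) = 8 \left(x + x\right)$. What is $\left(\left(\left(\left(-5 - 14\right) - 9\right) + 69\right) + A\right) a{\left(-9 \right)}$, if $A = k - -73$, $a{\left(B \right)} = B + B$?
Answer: $-3060$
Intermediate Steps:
$a{\left(B \right)} = 2 B$
$q{\left(x \right)} = 2 + 8 x$ ($q{\left(x \right)} = 2 + \frac{8 \left(x + x\right)}{2} = 2 + \frac{8 \cdot 2 x}{2} = 2 + \frac{16 x}{2} = 2 + 8 x$)
$k = 56$ ($k = 2 - \left(2 + 8 \left(-4 - 3\right)\right) = 2 - \left(2 + 8 \left(-7\right)\right) = 2 - \left(2 - 56\right) = 2 - -54 = 2 + 54 = 56$)
$A = 129$ ($A = 56 - -73 = 56 + 73 = 129$)
$\left(\left(\left(\left(-5 - 14\right) - 9\right) + 69\right) + A\right) a{\left(-9 \right)} = \left(\left(\left(\left(-5 - 14\right) - 9\right) + 69\right) + 129\right) 2 \left(-9\right) = \left(\left(\left(-19 - 9\right) + 69\right) + 129\right) \left(-18\right) = \left(\left(-28 + 69\right) + 129\right) \left(-18\right) = \left(41 + 129\right) \left(-18\right) = 170 \left(-18\right) = -3060$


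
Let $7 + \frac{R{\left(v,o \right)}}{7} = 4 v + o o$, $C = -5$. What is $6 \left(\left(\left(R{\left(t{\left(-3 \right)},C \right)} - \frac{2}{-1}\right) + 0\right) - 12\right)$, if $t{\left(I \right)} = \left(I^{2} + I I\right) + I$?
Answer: $3216$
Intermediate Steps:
$t{\left(I \right)} = I + 2 I^{2}$ ($t{\left(I \right)} = \left(I^{2} + I^{2}\right) + I = 2 I^{2} + I = I + 2 I^{2}$)
$R{\left(v,o \right)} = -49 + 7 o^{2} + 28 v$ ($R{\left(v,o \right)} = -49 + 7 \left(4 v + o o\right) = -49 + 7 \left(4 v + o^{2}\right) = -49 + 7 \left(o^{2} + 4 v\right) = -49 + \left(7 o^{2} + 28 v\right) = -49 + 7 o^{2} + 28 v$)
$6 \left(\left(\left(R{\left(t{\left(-3 \right)},C \right)} - \frac{2}{-1}\right) + 0\right) - 12\right) = 6 \left(\left(\left(\left(-49 + 7 \left(-5\right)^{2} + 28 \left(- 3 \left(1 + 2 \left(-3\right)\right)\right)\right) - \frac{2}{-1}\right) + 0\right) - 12\right) = 6 \left(\left(\left(\left(-49 + 7 \cdot 25 + 28 \left(- 3 \left(1 - 6\right)\right)\right) - -2\right) + 0\right) - 12\right) = 6 \left(\left(\left(\left(-49 + 175 + 28 \left(\left(-3\right) \left(-5\right)\right)\right) + 2\right) + 0\right) - 12\right) = 6 \left(\left(\left(\left(-49 + 175 + 28 \cdot 15\right) + 2\right) + 0\right) - 12\right) = 6 \left(\left(\left(\left(-49 + 175 + 420\right) + 2\right) + 0\right) - 12\right) = 6 \left(\left(\left(546 + 2\right) + 0\right) - 12\right) = 6 \left(\left(548 + 0\right) - 12\right) = 6 \left(548 - 12\right) = 6 \cdot 536 = 3216$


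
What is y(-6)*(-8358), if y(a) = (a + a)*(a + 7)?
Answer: 100296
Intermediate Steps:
y(a) = 2*a*(7 + a) (y(a) = (2*a)*(7 + a) = 2*a*(7 + a))
y(-6)*(-8358) = (2*(-6)*(7 - 6))*(-8358) = (2*(-6)*1)*(-8358) = -12*(-8358) = 100296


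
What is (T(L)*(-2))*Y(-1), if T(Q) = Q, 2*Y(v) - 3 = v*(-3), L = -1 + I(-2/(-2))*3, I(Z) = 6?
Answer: -102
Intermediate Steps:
L = 17 (L = -1 + 6*3 = -1 + 18 = 17)
Y(v) = 3/2 - 3*v/2 (Y(v) = 3/2 + (v*(-3))/2 = 3/2 + (-3*v)/2 = 3/2 - 3*v/2)
(T(L)*(-2))*Y(-1) = (17*(-2))*(3/2 - 3/2*(-1)) = -34*(3/2 + 3/2) = -34*3 = -102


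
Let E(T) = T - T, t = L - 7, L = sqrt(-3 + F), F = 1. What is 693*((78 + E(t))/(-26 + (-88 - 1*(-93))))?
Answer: -2574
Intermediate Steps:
L = I*sqrt(2) (L = sqrt(-3 + 1) = sqrt(-2) = I*sqrt(2) ≈ 1.4142*I)
t = -7 + I*sqrt(2) (t = I*sqrt(2) - 7 = -7 + I*sqrt(2) ≈ -7.0 + 1.4142*I)
E(T) = 0
693*((78 + E(t))/(-26 + (-88 - 1*(-93)))) = 693*((78 + 0)/(-26 + (-88 - 1*(-93)))) = 693*(78/(-26 + (-88 + 93))) = 693*(78/(-26 + 5)) = 693*(78/(-21)) = 693*(78*(-1/21)) = 693*(-26/7) = -2574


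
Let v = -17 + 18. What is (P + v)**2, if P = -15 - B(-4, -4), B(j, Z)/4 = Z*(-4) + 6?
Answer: 10404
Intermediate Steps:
v = 1
B(j, Z) = 24 - 16*Z (B(j, Z) = 4*(Z*(-4) + 6) = 4*(-4*Z + 6) = 4*(6 - 4*Z) = 24 - 16*Z)
P = -103 (P = -15 - (24 - 16*(-4)) = -15 - (24 + 64) = -15 - 1*88 = -15 - 88 = -103)
(P + v)**2 = (-103 + 1)**2 = (-102)**2 = 10404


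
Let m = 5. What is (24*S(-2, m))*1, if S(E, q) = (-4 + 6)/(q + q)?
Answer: 24/5 ≈ 4.8000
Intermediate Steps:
S(E, q) = 1/q (S(E, q) = 2/((2*q)) = 2*(1/(2*q)) = 1/q)
(24*S(-2, m))*1 = (24/5)*1 = 24/5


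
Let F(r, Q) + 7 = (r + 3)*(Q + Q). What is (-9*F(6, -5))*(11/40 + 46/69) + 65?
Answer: 35483/40 ≈ 887.08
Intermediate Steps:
F(r, Q) = -7 + 2*Q*(3 + r) (F(r, Q) = -7 + (r + 3)*(Q + Q) = -7 + (3 + r)*(2*Q) = -7 + 2*Q*(3 + r))
(-9*F(6, -5))*(11/40 + 46/69) + 65 = (-9*(-7 + 6*(-5) + 2*(-5)*6))*(11/40 + 46/69) + 65 = (-9*(-7 - 30 - 60))*(11*(1/40) + 46*(1/69)) + 65 = (-9*(-97))*(11/40 + ⅔) + 65 = 873*(113/120) + 65 = 32883/40 + 65 = 35483/40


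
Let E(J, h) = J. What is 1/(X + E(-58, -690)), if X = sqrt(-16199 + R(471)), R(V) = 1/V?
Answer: -13659/4607086 - I*sqrt(224600118)/2303543 ≈ -0.0029648 - 0.0065059*I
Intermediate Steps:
X = 4*I*sqrt(224600118)/471 (X = sqrt(-16199 + 1/471) = sqrt(-7629728/471) = 4*I*sqrt(224600118)/471 ≈ 127.28*I)
1/(X + E(-58, -690)) = 1/(4*I*sqrt(224600118)/471 - 58) = 1/(-58 + 4*I*sqrt(224600118)/471)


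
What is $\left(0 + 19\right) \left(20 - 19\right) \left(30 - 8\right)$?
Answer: $418$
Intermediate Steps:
$\left(0 + 19\right) \left(20 - 19\right) \left(30 - 8\right) = 19 \cdot 1 \cdot 22 = 19 \cdot 22 = 418$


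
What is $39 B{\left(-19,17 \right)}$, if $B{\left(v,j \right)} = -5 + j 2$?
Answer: $1131$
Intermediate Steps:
$B{\left(v,j \right)} = -5 + 2 j$
$39 B{\left(-19,17 \right)} = 39 \left(-5 + 2 \cdot 17\right) = 39 \left(-5 + 34\right) = 39 \cdot 29 = 1131$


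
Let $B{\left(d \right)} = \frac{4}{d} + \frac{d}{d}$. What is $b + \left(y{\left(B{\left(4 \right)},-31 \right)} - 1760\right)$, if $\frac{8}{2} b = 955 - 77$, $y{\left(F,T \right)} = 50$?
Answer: $- \frac{2981}{2} \approx -1490.5$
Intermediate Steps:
$B{\left(d \right)} = 1 + \frac{4}{d}$ ($B{\left(d \right)} = \frac{4}{d} + 1 = 1 + \frac{4}{d}$)
$b = \frac{439}{2}$ ($b = \frac{955 - 77}{4} = \frac{1}{4} \cdot 878 = \frac{439}{2} \approx 219.5$)
$b + \left(y{\left(B{\left(4 \right)},-31 \right)} - 1760\right) = \frac{439}{2} + \left(50 - 1760\right) = \frac{439}{2} - 1710 = - \frac{2981}{2}$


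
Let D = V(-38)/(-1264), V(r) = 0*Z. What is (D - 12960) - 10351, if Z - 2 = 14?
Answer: -23311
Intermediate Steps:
Z = 16 (Z = 2 + 14 = 16)
V(r) = 0 (V(r) = 0*16 = 0)
D = 0 (D = 0/(-1264) = 0*(-1/1264) = 0)
(D - 12960) - 10351 = (0 - 12960) - 10351 = -12960 - 10351 = -23311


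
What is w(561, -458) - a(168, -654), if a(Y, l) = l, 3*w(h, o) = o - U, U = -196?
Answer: 1700/3 ≈ 566.67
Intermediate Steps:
w(h, o) = 196/3 + o/3 (w(h, o) = (o - 1*(-196))/3 = (o + 196)/3 = (196 + o)/3 = 196/3 + o/3)
w(561, -458) - a(168, -654) = (196/3 + (⅓)*(-458)) - 1*(-654) = (196/3 - 458/3) + 654 = -262/3 + 654 = 1700/3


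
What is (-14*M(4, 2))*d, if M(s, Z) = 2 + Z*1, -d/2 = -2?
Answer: -224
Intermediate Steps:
d = 4 (d = -2*(-2) = 4)
M(s, Z) = 2 + Z
(-14*M(4, 2))*d = -14*(2 + 2)*4 = -14*4*4 = -56*4 = -224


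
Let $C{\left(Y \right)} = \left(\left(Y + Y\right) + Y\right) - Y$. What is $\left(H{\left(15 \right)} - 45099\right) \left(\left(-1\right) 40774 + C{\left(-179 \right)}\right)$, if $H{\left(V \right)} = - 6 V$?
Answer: $1858713948$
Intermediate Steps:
$C{\left(Y \right)} = 2 Y$ ($C{\left(Y \right)} = \left(2 Y + Y\right) - Y = 3 Y - Y = 2 Y$)
$\left(H{\left(15 \right)} - 45099\right) \left(\left(-1\right) 40774 + C{\left(-179 \right)}\right) = \left(\left(-6\right) 15 - 45099\right) \left(\left(-1\right) 40774 + 2 \left(-179\right)\right) = \left(-90 - 45099\right) \left(-40774 - 358\right) = \left(-45189\right) \left(-41132\right) = 1858713948$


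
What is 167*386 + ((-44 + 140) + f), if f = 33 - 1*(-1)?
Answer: 64592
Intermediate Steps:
f = 34 (f = 33 + 1 = 34)
167*386 + ((-44 + 140) + f) = 167*386 + ((-44 + 140) + 34) = 64462 + (96 + 34) = 64462 + 130 = 64592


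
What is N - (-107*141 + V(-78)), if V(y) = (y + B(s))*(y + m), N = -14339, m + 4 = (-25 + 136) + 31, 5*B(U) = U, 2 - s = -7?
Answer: 5320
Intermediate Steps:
s = 9 (s = 2 - 1*(-7) = 2 + 7 = 9)
B(U) = U/5
m = 138 (m = -4 + ((-25 + 136) + 31) = -4 + (111 + 31) = -4 + 142 = 138)
V(y) = (138 + y)*(9/5 + y) (V(y) = (y + (⅕)*9)*(y + 138) = (y + 9/5)*(138 + y) = (9/5 + y)*(138 + y) = (138 + y)*(9/5 + y))
N - (-107*141 + V(-78)) = -14339 - (-107*141 + (1242/5 + (-78)² + (699/5)*(-78))) = -14339 - (-15087 + (1242/5 + 6084 - 54522/5)) = -14339 - (-15087 - 4572) = -14339 - 1*(-19659) = -14339 + 19659 = 5320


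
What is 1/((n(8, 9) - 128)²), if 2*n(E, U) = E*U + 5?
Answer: 4/32041 ≈ 0.00012484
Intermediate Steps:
n(E, U) = 5/2 + E*U/2 (n(E, U) = (E*U + 5)/2 = (5 + E*U)/2 = 5/2 + E*U/2)
1/((n(8, 9) - 128)²) = 1/(((5/2 + (½)*8*9) - 128)²) = 1/(((5/2 + 36) - 128)²) = 1/((77/2 - 128)²) = 1/((-179/2)²) = 1/(32041/4) = 4/32041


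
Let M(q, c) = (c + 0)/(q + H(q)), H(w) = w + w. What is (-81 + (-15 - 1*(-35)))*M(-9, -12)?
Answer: -244/9 ≈ -27.111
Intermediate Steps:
H(w) = 2*w
M(q, c) = c/(3*q) (M(q, c) = (c + 0)/(q + 2*q) = c/((3*q)) = c*(1/(3*q)) = c/(3*q))
(-81 + (-15 - 1*(-35)))*M(-9, -12) = (-81 + (-15 - 1*(-35)))*((⅓)*(-12)/(-9)) = (-81 + (-15 + 35))*((⅓)*(-12)*(-⅑)) = (-81 + 20)*(4/9) = -61*4/9 = -244/9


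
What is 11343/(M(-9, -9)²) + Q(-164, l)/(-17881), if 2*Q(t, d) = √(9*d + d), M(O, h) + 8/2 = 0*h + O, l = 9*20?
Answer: 11343/169 - 15*√2/17881 ≈ 67.117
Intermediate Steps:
l = 180
M(O, h) = -4 + O (M(O, h) = -4 + (0*h + O) = -4 + (0 + O) = -4 + O)
Q(t, d) = √10*√d/2 (Q(t, d) = √(9*d + d)/2 = √(10*d)/2 = (√10*√d)/2 = √10*√d/2)
11343/(M(-9, -9)²) + Q(-164, l)/(-17881) = 11343/((-4 - 9)²) + (√10*√180/2)/(-17881) = 11343/((-13)²) + (√10*(6*√5)/2)*(-1/17881) = 11343/169 + (15*√2)*(-1/17881) = 11343*(1/169) - 15*√2/17881 = 11343/169 - 15*√2/17881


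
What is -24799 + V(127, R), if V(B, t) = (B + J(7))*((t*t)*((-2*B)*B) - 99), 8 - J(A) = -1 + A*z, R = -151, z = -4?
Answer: -120624444947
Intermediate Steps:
J(A) = 9 + 4*A (J(A) = 8 - (-1 + A*(-4)) = 8 - (-1 - 4*A) = 8 + (1 + 4*A) = 9 + 4*A)
V(B, t) = (-99 - 2*B²*t²)*(37 + B) (V(B, t) = (B + (9 + 4*7))*((t*t)*((-2*B)*B) - 99) = (B + (9 + 28))*(t²*(-2*B²) - 99) = (B + 37)*(-2*B²*t² - 99) = (37 + B)*(-99 - 2*B²*t²) = (-99 - 2*B²*t²)*(37 + B))
-24799 + V(127, R) = -24799 + (-3663 - 99*127 - 74*127²*(-151)² - 2*127³*(-151)²) = -24799 + (-3663 - 12573 - 74*16129*22801 - 2*2048383*22801) = -24799 + (-3663 - 12573 - 27214042346 - 93410361566) = -24799 - 120624420148 = -120624444947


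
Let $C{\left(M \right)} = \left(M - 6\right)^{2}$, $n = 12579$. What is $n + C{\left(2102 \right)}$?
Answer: $4405795$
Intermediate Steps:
$C{\left(M \right)} = \left(-6 + M\right)^{2}$
$n + C{\left(2102 \right)} = 12579 + \left(-6 + 2102\right)^{2} = 12579 + 2096^{2} = 12579 + 4393216 = 4405795$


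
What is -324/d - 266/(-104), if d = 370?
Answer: 16181/9620 ≈ 1.6820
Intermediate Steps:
-324/d - 266/(-104) = -324/370 - 266/(-104) = -324*1/370 - 266*(-1/104) = -162/185 + 133/52 = 16181/9620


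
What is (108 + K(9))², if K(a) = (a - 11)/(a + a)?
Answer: 942841/81 ≈ 11640.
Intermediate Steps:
K(a) = (-11 + a)/(2*a) (K(a) = (-11 + a)/((2*a)) = (-11 + a)*(1/(2*a)) = (-11 + a)/(2*a))
(108 + K(9))² = (108 + (½)*(-11 + 9)/9)² = (108 + (½)*(⅑)*(-2))² = (108 - ⅑)² = (971/9)² = 942841/81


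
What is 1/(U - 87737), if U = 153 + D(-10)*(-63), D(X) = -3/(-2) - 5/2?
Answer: -1/87521 ≈ -1.1426e-5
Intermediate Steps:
D(X) = -1 (D(X) = -3*(-½) - 5*½ = 3/2 - 5/2 = -1)
U = 216 (U = 153 - 1*(-63) = 153 + 63 = 216)
1/(U - 87737) = 1/(216 - 87737) = 1/(-87521) = -1/87521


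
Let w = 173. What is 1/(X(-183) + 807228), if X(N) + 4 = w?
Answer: 1/807397 ≈ 1.2385e-6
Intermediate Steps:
X(N) = 169 (X(N) = -4 + 173 = 169)
1/(X(-183) + 807228) = 1/(169 + 807228) = 1/807397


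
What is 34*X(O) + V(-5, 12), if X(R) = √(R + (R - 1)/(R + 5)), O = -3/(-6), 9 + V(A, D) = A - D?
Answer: -26 + 51*√22/11 ≈ -4.2535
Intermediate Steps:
V(A, D) = -9 + A - D (V(A, D) = -9 + (A - D) = -9 + A - D)
O = ½ (O = -3*(-⅙) = ½ ≈ 0.50000)
X(R) = √(R + (-1 + R)/(5 + R))
34*X(O) + V(-5, 12) = 34*√((-1 + ½ + (5 + ½)/2)/(5 + ½)) + (-9 - 5 - 1*12) = 34*√((-1 + ½ + (½)*(11/2))/(11/2)) + (-9 - 5 - 12) = 34*√(2*(-1 + ½ + 11/4)/11) - 26 = 34*√((2/11)*(9/4)) - 26 = 34*√(9/22) - 26 = 34*(3*√22/22) - 26 = 51*√22/11 - 26 = -26 + 51*√22/11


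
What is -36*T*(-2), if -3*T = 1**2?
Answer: -24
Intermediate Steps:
T = -1/3 (T = -1/3*1**2 = -1/3*1 = -1/3 ≈ -0.33333)
-36*T*(-2) = -36*(-1/3)*(-2) = 12*(-2) = -24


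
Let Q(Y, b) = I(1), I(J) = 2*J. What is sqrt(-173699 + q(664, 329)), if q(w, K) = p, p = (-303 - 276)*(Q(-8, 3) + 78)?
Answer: I*sqrt(220019) ≈ 469.06*I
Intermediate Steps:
Q(Y, b) = 2 (Q(Y, b) = 2*1 = 2)
p = -46320 (p = (-303 - 276)*(2 + 78) = -579*80 = -46320)
q(w, K) = -46320
sqrt(-173699 + q(664, 329)) = sqrt(-173699 - 46320) = sqrt(-220019) = I*sqrt(220019)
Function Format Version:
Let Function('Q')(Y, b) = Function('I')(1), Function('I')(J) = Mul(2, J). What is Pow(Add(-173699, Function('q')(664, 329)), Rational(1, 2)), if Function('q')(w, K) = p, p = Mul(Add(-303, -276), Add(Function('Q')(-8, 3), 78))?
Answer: Mul(I, Pow(220019, Rational(1, 2))) ≈ Mul(469.06, I)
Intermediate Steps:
Function('Q')(Y, b) = 2 (Function('Q')(Y, b) = Mul(2, 1) = 2)
p = -46320 (p = Mul(Add(-303, -276), Add(2, 78)) = Mul(-579, 80) = -46320)
Function('q')(w, K) = -46320
Pow(Add(-173699, Function('q')(664, 329)), Rational(1, 2)) = Pow(Add(-173699, -46320), Rational(1, 2)) = Pow(-220019, Rational(1, 2)) = Mul(I, Pow(220019, Rational(1, 2)))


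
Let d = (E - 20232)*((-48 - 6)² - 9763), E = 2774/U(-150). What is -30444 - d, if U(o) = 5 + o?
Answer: -20110041038/145 ≈ -1.3869e+8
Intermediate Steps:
E = -2774/145 (E = 2774/(5 - 150) = 2774/(-145) = 2774*(-1/145) = -2774/145 ≈ -19.131)
d = 20105626658/145 (d = (-2774/145 - 20232)*((-48 - 6)² - 9763) = -2936414*((-54)² - 9763)/145 = -2936414*(2916 - 9763)/145 = -2936414/145*(-6847) = 20105626658/145 ≈ 1.3866e+8)
-30444 - d = -30444 - 1*20105626658/145 = -30444 - 20105626658/145 = -20110041038/145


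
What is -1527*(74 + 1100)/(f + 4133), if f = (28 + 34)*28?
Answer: -1792698/5869 ≈ -305.45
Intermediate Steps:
f = 1736 (f = 62*28 = 1736)
-1527*(74 + 1100)/(f + 4133) = -1527*(74 + 1100)/(1736 + 4133) = -1527/(5869/1174) = -1527/(5869*(1/1174)) = -1527/5869/1174 = -1527*1174/5869 = -1792698/5869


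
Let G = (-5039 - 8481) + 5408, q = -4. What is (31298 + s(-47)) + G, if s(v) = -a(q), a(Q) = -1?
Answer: 23187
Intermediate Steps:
s(v) = 1 (s(v) = -1*(-1) = 1)
G = -8112 (G = -13520 + 5408 = -8112)
(31298 + s(-47)) + G = (31298 + 1) - 8112 = 31299 - 8112 = 23187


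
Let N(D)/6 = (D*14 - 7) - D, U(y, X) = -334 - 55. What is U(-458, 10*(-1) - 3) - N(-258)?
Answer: 19777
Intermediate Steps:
U(y, X) = -389
N(D) = -42 + 78*D (N(D) = 6*((D*14 - 7) - D) = 6*((14*D - 7) - D) = 6*((-7 + 14*D) - D) = 6*(-7 + 13*D) = -42 + 78*D)
U(-458, 10*(-1) - 3) - N(-258) = -389 - (-42 + 78*(-258)) = -389 - (-42 - 20124) = -389 - 1*(-20166) = -389 + 20166 = 19777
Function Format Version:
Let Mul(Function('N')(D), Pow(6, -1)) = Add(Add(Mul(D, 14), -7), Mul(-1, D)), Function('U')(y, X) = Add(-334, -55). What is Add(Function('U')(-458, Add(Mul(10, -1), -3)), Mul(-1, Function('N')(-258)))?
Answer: 19777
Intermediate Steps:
Function('U')(y, X) = -389
Function('N')(D) = Add(-42, Mul(78, D)) (Function('N')(D) = Mul(6, Add(Add(Mul(D, 14), -7), Mul(-1, D))) = Mul(6, Add(Add(Mul(14, D), -7), Mul(-1, D))) = Mul(6, Add(Add(-7, Mul(14, D)), Mul(-1, D))) = Mul(6, Add(-7, Mul(13, D))) = Add(-42, Mul(78, D)))
Add(Function('U')(-458, Add(Mul(10, -1), -3)), Mul(-1, Function('N')(-258))) = Add(-389, Mul(-1, Add(-42, Mul(78, -258)))) = Add(-389, Mul(-1, Add(-42, -20124))) = Add(-389, Mul(-1, -20166)) = Add(-389, 20166) = 19777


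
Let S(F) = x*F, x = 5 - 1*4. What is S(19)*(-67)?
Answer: -1273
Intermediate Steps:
x = 1 (x = 5 - 4 = 1)
S(F) = F (S(F) = 1*F = F)
S(19)*(-67) = 19*(-67) = -1273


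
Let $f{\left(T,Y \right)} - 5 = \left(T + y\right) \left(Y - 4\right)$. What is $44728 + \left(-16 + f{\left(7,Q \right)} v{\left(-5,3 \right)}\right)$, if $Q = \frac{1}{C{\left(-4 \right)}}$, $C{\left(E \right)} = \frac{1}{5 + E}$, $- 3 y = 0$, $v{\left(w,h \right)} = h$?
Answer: $44664$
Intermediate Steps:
$y = 0$ ($y = \left(- \frac{1}{3}\right) 0 = 0$)
$Q = 1$ ($Q = \frac{1}{\frac{1}{5 - 4}} = \frac{1}{1^{-1}} = 1^{-1} = 1$)
$f{\left(T,Y \right)} = 5 + T \left(-4 + Y\right)$ ($f{\left(T,Y \right)} = 5 + \left(T + 0\right) \left(Y - 4\right) = 5 + T \left(-4 + Y\right)$)
$44728 + \left(-16 + f{\left(7,Q \right)} v{\left(-5,3 \right)}\right) = 44728 + \left(-16 + \left(5 - 28 + 7 \cdot 1\right) 3\right) = 44728 + \left(-16 + \left(5 - 28 + 7\right) 3\right) = 44728 - 64 = 44664$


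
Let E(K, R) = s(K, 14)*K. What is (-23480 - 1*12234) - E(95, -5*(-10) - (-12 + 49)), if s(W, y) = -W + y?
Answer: -28019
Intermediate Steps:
s(W, y) = y - W
E(K, R) = K*(14 - K) (E(K, R) = (14 - K)*K = K*(14 - K))
(-23480 - 1*12234) - E(95, -5*(-10) - (-12 + 49)) = (-23480 - 1*12234) - 95*(14 - 1*95) = (-23480 - 12234) - 95*(14 - 95) = -35714 - 95*(-81) = -35714 - 1*(-7695) = -35714 + 7695 = -28019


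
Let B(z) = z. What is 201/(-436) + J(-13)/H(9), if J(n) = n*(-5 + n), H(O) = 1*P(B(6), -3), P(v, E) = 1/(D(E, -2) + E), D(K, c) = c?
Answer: -510321/436 ≈ -1170.5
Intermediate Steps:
P(v, E) = 1/(-2 + E)
H(O) = -1/5 (H(O) = 1/(-2 - 3) = 1/(-5) = 1*(-1/5) = -1/5)
201/(-436) + J(-13)/H(9) = 201/(-436) + (-13*(-5 - 13))/(-1/5) = 201*(-1/436) - 13*(-18)*(-5) = -201/436 + 234*(-5) = -201/436 - 1170 = -510321/436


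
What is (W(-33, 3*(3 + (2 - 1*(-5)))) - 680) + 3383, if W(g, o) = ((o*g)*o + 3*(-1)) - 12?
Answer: -27012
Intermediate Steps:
W(g, o) = -15 + g*o² (W(g, o) = ((g*o)*o - 3) - 12 = (g*o² - 3) - 12 = (-3 + g*o²) - 12 = -15 + g*o²)
(W(-33, 3*(3 + (2 - 1*(-5)))) - 680) + 3383 = ((-15 - 33*9*(3 + (2 - 1*(-5)))²) - 680) + 3383 = ((-15 - 33*9*(3 + (2 + 5))²) - 680) + 3383 = ((-15 - 33*9*(3 + 7)²) - 680) + 3383 = ((-15 - 33*(3*10)²) - 680) + 3383 = ((-15 - 33*30²) - 680) + 3383 = ((-15 - 33*900) - 680) + 3383 = ((-15 - 29700) - 680) + 3383 = (-29715 - 680) + 3383 = -30395 + 3383 = -27012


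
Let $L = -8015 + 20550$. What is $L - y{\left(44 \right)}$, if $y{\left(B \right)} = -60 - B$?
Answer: $12639$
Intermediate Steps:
$L = 12535$
$L - y{\left(44 \right)} = 12535 - \left(-60 - 44\right) = 12535 - -104 = 12535 + 104 = 12639$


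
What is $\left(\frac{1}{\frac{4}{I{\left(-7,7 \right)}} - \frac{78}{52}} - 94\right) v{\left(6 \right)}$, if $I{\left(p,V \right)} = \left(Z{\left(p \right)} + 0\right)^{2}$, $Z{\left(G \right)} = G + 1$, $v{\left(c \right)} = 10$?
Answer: $- \frac{4736}{5} \approx -947.2$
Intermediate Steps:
$Z{\left(G \right)} = 1 + G$
$I{\left(p,V \right)} = \left(1 + p\right)^{2}$ ($I{\left(p,V \right)} = \left(\left(1 + p\right) + 0\right)^{2} = \left(1 + p\right)^{2}$)
$\left(\frac{1}{\frac{4}{I{\left(-7,7 \right)}} - \frac{78}{52}} - 94\right) v{\left(6 \right)} = \left(\frac{1}{\frac{4}{\left(1 - 7\right)^{2}} - \frac{78}{52}} - 94\right) 10 = \left(\frac{1}{\frac{4}{\left(-6\right)^{2}} - \frac{3}{2}} - 94\right) 10 = \left(\frac{1}{\frac{4}{36} - \frac{3}{2}} - 94\right) 10 = \left(\frac{1}{4 \cdot \frac{1}{36} - \frac{3}{2}} - 94\right) 10 = \left(\frac{1}{\frac{1}{9} - \frac{3}{2}} - 94\right) 10 = \left(\frac{1}{- \frac{25}{18}} - 94\right) 10 = \left(- \frac{18}{25} - 94\right) 10 = \left(- \frac{2368}{25}\right) 10 = - \frac{4736}{5}$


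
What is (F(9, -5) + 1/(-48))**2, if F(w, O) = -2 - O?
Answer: 20449/2304 ≈ 8.8754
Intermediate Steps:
(F(9, -5) + 1/(-48))**2 = ((-2 - 1*(-5)) + 1/(-48))**2 = ((-2 + 5) - 1/48)**2 = (3 - 1/48)**2 = (143/48)**2 = 20449/2304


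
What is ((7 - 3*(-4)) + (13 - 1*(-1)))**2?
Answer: 1089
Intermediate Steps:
((7 - 3*(-4)) + (13 - 1*(-1)))**2 = ((7 + 12) + (13 + 1))**2 = (19 + 14)**2 = 33**2 = 1089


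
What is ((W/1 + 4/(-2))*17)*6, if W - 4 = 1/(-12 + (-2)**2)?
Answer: 765/4 ≈ 191.25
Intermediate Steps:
W = 31/8 (W = 4 + 1/(-12 + (-2)**2) = 4 + 1/(-12 + 4) = 4 + 1/(-8) = 4 - 1/8 = 31/8 ≈ 3.8750)
((W/1 + 4/(-2))*17)*6 = (((31/8)/1 + 4/(-2))*17)*6 = (((31/8)*1 + 4*(-1/2))*17)*6 = ((31/8 - 2)*17)*6 = ((15/8)*17)*6 = (255/8)*6 = 765/4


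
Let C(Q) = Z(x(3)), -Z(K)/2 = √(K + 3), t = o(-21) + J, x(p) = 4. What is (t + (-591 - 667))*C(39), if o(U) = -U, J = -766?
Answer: 4006*√7 ≈ 10599.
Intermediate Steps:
t = -745 (t = -1*(-21) - 766 = 21 - 766 = -745)
Z(K) = -2*√(3 + K) (Z(K) = -2*√(K + 3) = -2*√(3 + K))
C(Q) = -2*√7 (C(Q) = -2*√(3 + 4) = -2*√7)
(t + (-591 - 667))*C(39) = (-745 + (-591 - 667))*(-2*√7) = (-745 - 1258)*(-2*√7) = -(-4006)*√7 = 4006*√7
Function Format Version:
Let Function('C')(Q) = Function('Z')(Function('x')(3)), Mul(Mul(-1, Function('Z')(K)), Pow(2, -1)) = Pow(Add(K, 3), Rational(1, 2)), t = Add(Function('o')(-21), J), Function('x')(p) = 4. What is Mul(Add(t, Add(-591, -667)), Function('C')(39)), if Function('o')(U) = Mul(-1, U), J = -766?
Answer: Mul(4006, Pow(7, Rational(1, 2))) ≈ 10599.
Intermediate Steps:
t = -745 (t = Add(Mul(-1, -21), -766) = Add(21, -766) = -745)
Function('Z')(K) = Mul(-2, Pow(Add(3, K), Rational(1, 2))) (Function('Z')(K) = Mul(-2, Pow(Add(K, 3), Rational(1, 2))) = Mul(-2, Pow(Add(3, K), Rational(1, 2))))
Function('C')(Q) = Mul(-2, Pow(7, Rational(1, 2))) (Function('C')(Q) = Mul(-2, Pow(Add(3, 4), Rational(1, 2))) = Mul(-2, Pow(7, Rational(1, 2))))
Mul(Add(t, Add(-591, -667)), Function('C')(39)) = Mul(Add(-745, Add(-591, -667)), Mul(-2, Pow(7, Rational(1, 2)))) = Mul(Add(-745, -1258), Mul(-2, Pow(7, Rational(1, 2)))) = Mul(-2003, Mul(-2, Pow(7, Rational(1, 2)))) = Mul(4006, Pow(7, Rational(1, 2)))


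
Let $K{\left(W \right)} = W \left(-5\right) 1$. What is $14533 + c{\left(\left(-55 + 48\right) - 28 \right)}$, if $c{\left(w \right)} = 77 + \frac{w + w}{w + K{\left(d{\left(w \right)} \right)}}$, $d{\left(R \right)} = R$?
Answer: $\frac{29219}{2} \approx 14610.0$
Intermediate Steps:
$K{\left(W \right)} = - 5 W$ ($K{\left(W \right)} = - 5 W 1 = - 5 W$)
$c{\left(w \right)} = \frac{153}{2}$ ($c{\left(w \right)} = 77 + \frac{w + w}{w - 5 w} = 77 + \frac{2 w}{\left(-4\right) w} = 77 + 2 w \left(- \frac{1}{4 w}\right) = 77 - \frac{1}{2} = \frac{153}{2}$)
$14533 + c{\left(\left(-55 + 48\right) - 28 \right)} = 14533 + \frac{153}{2} = \frac{29219}{2}$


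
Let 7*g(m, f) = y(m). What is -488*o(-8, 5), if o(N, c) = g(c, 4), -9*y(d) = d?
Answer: 2440/63 ≈ 38.730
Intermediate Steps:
y(d) = -d/9
g(m, f) = -m/63 (g(m, f) = (-m/9)/7 = -m/63)
o(N, c) = -c/63
-488*o(-8, 5) = -(-488)*5/63 = -488*(-5/63) = 2440/63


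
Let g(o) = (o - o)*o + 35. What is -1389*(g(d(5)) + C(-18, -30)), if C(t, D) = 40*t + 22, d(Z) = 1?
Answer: 920907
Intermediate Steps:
C(t, D) = 22 + 40*t
g(o) = 35 (g(o) = 0*o + 35 = 0 + 35 = 35)
-1389*(g(d(5)) + C(-18, -30)) = -1389*(35 + (22 + 40*(-18))) = -1389*(35 + (22 - 720)) = -1389*(35 - 698) = -1389*(-663) = 920907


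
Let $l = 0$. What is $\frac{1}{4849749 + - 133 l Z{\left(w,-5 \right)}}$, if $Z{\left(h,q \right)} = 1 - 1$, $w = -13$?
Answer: $\frac{1}{4849749} \approx 2.062 \cdot 10^{-7}$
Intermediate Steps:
$Z{\left(h,q \right)} = 0$ ($Z{\left(h,q \right)} = 1 - 1 = 0$)
$\frac{1}{4849749 + - 133 l Z{\left(w,-5 \right)}} = \frac{1}{4849749 + \left(-133\right) 0 \cdot 0} = \frac{1}{4849749 + 0 \cdot 0} = \frac{1}{4849749 + 0} = \frac{1}{4849749}$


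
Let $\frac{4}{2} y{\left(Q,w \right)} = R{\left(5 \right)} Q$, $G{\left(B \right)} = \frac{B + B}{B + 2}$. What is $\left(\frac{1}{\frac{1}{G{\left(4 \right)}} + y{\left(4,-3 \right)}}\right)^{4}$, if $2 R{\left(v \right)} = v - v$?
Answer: $\frac{256}{81} \approx 3.1605$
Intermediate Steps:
$R{\left(v \right)} = 0$ ($R{\left(v \right)} = \frac{v - v}{2} = \frac{1}{2} \cdot 0 = 0$)
$G{\left(B \right)} = \frac{2 B}{2 + B}$
$y{\left(Q,w \right)} = 0$ ($y{\left(Q,w \right)} = \frac{0 Q}{2} = \frac{1}{2} \cdot 0 = 0$)
$\left(\frac{1}{\frac{1}{G{\left(4 \right)}} + y{\left(4,-3 \right)}}\right)^{4} = \left(\frac{1}{\frac{1}{2 \cdot 4 \frac{1}{2 + 4}} + 0}\right)^{4} = \left(\frac{1}{\frac{1}{2 \cdot 4 \cdot \frac{1}{6}} + 0}\right)^{4} = \left(\frac{1}{\frac{1}{\frac{4}{3}} + 0}\right)^{4} = \left(\frac{1}{\frac{3}{4} + 0}\right)^{4} = \left(\frac{1}{\frac{3}{4}}\right)^{4} = \left(\frac{4}{3}\right)^{4} = \frac{256}{81}$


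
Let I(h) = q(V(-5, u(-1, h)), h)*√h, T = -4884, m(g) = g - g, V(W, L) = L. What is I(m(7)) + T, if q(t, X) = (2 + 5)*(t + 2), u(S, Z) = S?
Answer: -4884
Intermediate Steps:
q(t, X) = 14 + 7*t (q(t, X) = 7*(2 + t) = 14 + 7*t)
m(g) = 0
I(h) = 7*√h (I(h) = (14 + 7*(-1))*√h = (14 - 7)*√h = 7*√h)
I(m(7)) + T = 7*√0 - 4884 = 7*0 - 4884 = 0 - 4884 = -4884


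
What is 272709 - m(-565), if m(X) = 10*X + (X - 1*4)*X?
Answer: -43126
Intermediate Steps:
m(X) = 10*X + X*(-4 + X) (m(X) = 10*X + (X - 4)*X = 10*X + (-4 + X)*X = 10*X + X*(-4 + X))
272709 - m(-565) = 272709 - (-565)*(6 - 565) = 272709 - (-565)*(-559) = 272709 - 1*315835 = 272709 - 315835 = -43126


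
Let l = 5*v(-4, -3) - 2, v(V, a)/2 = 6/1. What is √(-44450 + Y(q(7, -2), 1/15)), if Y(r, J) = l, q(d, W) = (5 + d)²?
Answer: 2*I*√11098 ≈ 210.69*I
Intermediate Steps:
v(V, a) = 12 (v(V, a) = 2*(6/1) = 2*(6*1) = 2*6 = 12)
l = 58 (l = 5*12 - 2 = 60 - 2 = 58)
Y(r, J) = 58
√(-44450 + Y(q(7, -2), 1/15)) = √(-44450 + 58) = √(-44392) = 2*I*√11098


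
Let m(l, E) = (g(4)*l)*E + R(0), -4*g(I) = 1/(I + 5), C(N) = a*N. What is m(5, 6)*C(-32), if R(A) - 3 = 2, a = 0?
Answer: 0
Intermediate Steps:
R(A) = 5 (R(A) = 3 + 2 = 5)
C(N) = 0 (C(N) = 0*N = 0)
g(I) = -1/(4*(5 + I)) (g(I) = -1/(4*(I + 5)) = -1/(4*(5 + I)))
m(l, E) = 5 - E*l/36 (m(l, E) = ((-1/(20 + 4*4))*l)*E + 5 = ((-1/(20 + 16))*l)*E + 5 = ((-1/36)*l)*E + 5 = ((-1*1/36)*l)*E + 5 = (-l/36)*E + 5 = -E*l/36 + 5 = 5 - E*l/36)
m(5, 6)*C(-32) = (5 - 1/36*6*5)*0 = (5 - ⅚)*0 = (25/6)*0 = 0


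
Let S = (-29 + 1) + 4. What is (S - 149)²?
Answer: 29929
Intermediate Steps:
S = -24 (S = -28 + 4 = -24)
(S - 149)² = (-24 - 149)² = (-173)² = 29929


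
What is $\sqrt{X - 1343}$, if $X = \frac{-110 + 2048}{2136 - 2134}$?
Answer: $i \sqrt{374} \approx 19.339 i$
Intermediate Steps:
$X = 969$ ($X = \frac{1938}{2} = 1938 \cdot \frac{1}{2} = 969$)
$\sqrt{X - 1343} = \sqrt{969 - 1343} = \sqrt{-374} = i \sqrt{374}$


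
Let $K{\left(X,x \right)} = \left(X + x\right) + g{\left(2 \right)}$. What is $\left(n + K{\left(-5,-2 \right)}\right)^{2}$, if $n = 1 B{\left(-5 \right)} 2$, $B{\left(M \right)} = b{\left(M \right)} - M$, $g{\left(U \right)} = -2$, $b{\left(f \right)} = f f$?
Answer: $2601$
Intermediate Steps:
$b{\left(f \right)} = f^{2}$
$B{\left(M \right)} = M^{2} - M$
$K{\left(X,x \right)} = -2 + X + x$ ($K{\left(X,x \right)} = \left(X + x\right) - 2 = -2 + X + x$)
$n = 60$ ($n = 1 \left(- 5 \left(-1 - 5\right)\right) 2 = 1 \left(\left(-5\right) \left(-6\right)\right) 2 = 1 \cdot 30 \cdot 2 = 30 \cdot 2 = 60$)
$\left(n + K{\left(-5,-2 \right)}\right)^{2} = \left(60 - 9\right)^{2} = 51^{2} = 2601$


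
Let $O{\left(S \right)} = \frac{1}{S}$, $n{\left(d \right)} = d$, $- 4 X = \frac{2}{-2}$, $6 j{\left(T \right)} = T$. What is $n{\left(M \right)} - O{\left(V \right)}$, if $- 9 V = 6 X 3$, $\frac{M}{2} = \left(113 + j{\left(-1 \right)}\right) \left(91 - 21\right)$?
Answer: $\frac{47396}{3} \approx 15799.0$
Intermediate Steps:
$j{\left(T \right)} = \frac{T}{6}$
$M = \frac{47390}{3}$ ($M = 2 \left(113 + \frac{1}{6} \left(-1\right)\right) \left(91 - 21\right) = 2 \left(113 - \frac{1}{6}\right) 70 = 2 \cdot \frac{677}{6} \cdot 70 = 2 \cdot \frac{23695}{3} = \frac{47390}{3} \approx 15797.0$)
$X = \frac{1}{4}$ ($X = - \frac{2 \frac{1}{-2}}{4} = - \frac{2 \left(- \frac{1}{2}\right)}{4} = \left(- \frac{1}{4}\right) \left(-1\right) = \frac{1}{4} \approx 0.25$)
$V = - \frac{1}{2}$ ($V = - \frac{6 \cdot \frac{1}{4} \cdot 3}{9} = - \frac{\frac{3}{2} \cdot 3}{9} = \left(- \frac{1}{9}\right) \frac{9}{2} = - \frac{1}{2} \approx -0.5$)
$n{\left(M \right)} - O{\left(V \right)} = \frac{47390}{3} - \frac{1}{- \frac{1}{2}} = \frac{47390}{3} - -2 = \frac{47390}{3} + 2 = \frac{47396}{3}$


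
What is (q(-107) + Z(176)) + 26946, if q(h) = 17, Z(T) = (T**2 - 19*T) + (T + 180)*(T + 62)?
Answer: 139323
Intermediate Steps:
Z(T) = T**2 - 19*T + (62 + T)*(180 + T) (Z(T) = (T**2 - 19*T) + (180 + T)*(62 + T) = (T**2 - 19*T) + (62 + T)*(180 + T) = T**2 - 19*T + (62 + T)*(180 + T))
(q(-107) + Z(176)) + 26946 = (17 + (11160 + 2*176**2 + 223*176)) + 26946 = (17 + (11160 + 2*30976 + 39248)) + 26946 = (17 + (11160 + 61952 + 39248)) + 26946 = (17 + 112360) + 26946 = 112377 + 26946 = 139323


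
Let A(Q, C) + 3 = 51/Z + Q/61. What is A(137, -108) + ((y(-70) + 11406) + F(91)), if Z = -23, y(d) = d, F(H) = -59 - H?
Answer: 15689789/1403 ≈ 11183.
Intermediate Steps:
A(Q, C) = -120/23 + Q/61 (A(Q, C) = -3 + (51/(-23) + Q/61) = -3 + (51*(-1/23) + Q*(1/61)) = -3 + (-51/23 + Q/61) = -120/23 + Q/61)
A(137, -108) + ((y(-70) + 11406) + F(91)) = (-120/23 + (1/61)*137) + ((-70 + 11406) + (-59 - 1*91)) = (-120/23 + 137/61) + (11336 + (-59 - 91)) = -4169/1403 + (11336 - 150) = -4169/1403 + 11186 = 15689789/1403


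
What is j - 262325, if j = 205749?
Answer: -56576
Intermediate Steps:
j - 262325 = 205749 - 262325 = -56576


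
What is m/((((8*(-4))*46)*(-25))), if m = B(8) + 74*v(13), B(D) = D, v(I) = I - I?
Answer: 1/4600 ≈ 0.00021739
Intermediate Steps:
v(I) = 0
m = 8 (m = 8 + 74*0 = 8 + 0 = 8)
m/((((8*(-4))*46)*(-25))) = 8/((((8*(-4))*46)*(-25))) = 8/((-32*46*(-25))) = 8/((-1472*(-25))) = 8/36800 = 8*(1/36800) = 1/4600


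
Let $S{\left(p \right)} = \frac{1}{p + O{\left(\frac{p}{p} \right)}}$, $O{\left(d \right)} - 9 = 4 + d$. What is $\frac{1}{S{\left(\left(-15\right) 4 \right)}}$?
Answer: $-46$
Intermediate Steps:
$O{\left(d \right)} = 13 + d$ ($O{\left(d \right)} = 9 + \left(4 + d\right) = 13 + d$)
$S{\left(p \right)} = \frac{1}{14 + p}$ ($S{\left(p \right)} = \frac{1}{p + \left(13 + \frac{p}{p}\right)} = \frac{1}{p + \left(13 + 1\right)} = \frac{1}{p + 14} = \frac{1}{14 + p}$)
$\frac{1}{S{\left(\left(-15\right) 4 \right)}} = \frac{1}{\frac{1}{14 - 60}} = \frac{1}{\frac{1}{-46}} = \frac{1}{- \frac{1}{46}} = -46$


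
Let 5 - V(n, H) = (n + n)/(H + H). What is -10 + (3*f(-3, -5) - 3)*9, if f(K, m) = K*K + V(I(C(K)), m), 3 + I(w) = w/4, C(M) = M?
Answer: 1283/4 ≈ 320.75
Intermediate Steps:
I(w) = -3 + w/4
V(n, H) = 5 - n/H (V(n, H) = 5 - (n + n)/(H + H) = 5 - 2*n/(2*H) = 5 - 2*n*1/(2*H) = 5 - n/H)
f(K, m) = 5 + K² - (-3 + K/4)/m (f(K, m) = K*K + (5 - (-3 + K/4)/m) = K² + (5 - (-3 + K/4)/m) = 5 + K² - (-3 + K/4)/m)
-10 + (3*f(-3, -5) - 3)*9 = -10 + (3*((3 - ¼*(-3) - 5*(5 + (-3)²))/(-5)) - 3)*9 = -10 + (3*(-(3 + ¾ - 5*(5 + 9))/5) - 3)*9 = -10 + (3*(-(3 + ¾ - 5*14)/5) - 3)*9 = -10 + (3*(-(3 + ¾ - 70)/5) - 3)*9 = -10 + (3*(-⅕*(-265/4)) - 3)*9 = -10 + (3*(53/4) - 3)*9 = -10 + (159/4 - 3)*9 = -10 + (147/4)*9 = -10 + 1323/4 = 1283/4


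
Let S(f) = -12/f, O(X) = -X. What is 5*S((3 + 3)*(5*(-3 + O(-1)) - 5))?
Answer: 2/3 ≈ 0.66667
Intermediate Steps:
5*S((3 + 3)*(5*(-3 + O(-1)) - 5)) = 5*(-12*1/((3 + 3)*(5*(-3 - 1*(-1)) - 5))) = 5*(-12*1/(6*(5*(-3 + 1) - 5))) = 5*(-12*1/(6*(5*(-2) - 5))) = 5*(-12*1/(6*(-10 - 5))) = 5*(-12/(6*(-15))) = 5*(-12/(-90)) = 5*(-12*(-1/90)) = 5*(2/15) = 2/3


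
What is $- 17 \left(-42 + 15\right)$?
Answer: $459$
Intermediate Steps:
$- 17 \left(-42 + 15\right) = \left(-17\right) \left(-27\right) = 459$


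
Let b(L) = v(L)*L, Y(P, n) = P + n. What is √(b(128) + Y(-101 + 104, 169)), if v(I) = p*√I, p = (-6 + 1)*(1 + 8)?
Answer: 2*√(43 - 11520*√2) ≈ 254.94*I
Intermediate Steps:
p = -45 (p = -5*9 = -45)
v(I) = -45*√I
b(L) = -45*L^(3/2) (b(L) = (-45*√L)*L = -45*L^(3/2))
√(b(128) + Y(-101 + 104, 169)) = √(-46080*√2 + ((-101 + 104) + 169)) = √(-46080*√2 + (3 + 169)) = √(-46080*√2 + 172) = √(172 - 46080*√2)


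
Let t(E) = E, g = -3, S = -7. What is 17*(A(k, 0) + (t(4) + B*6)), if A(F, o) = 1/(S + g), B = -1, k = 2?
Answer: -357/10 ≈ -35.700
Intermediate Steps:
A(F, o) = -1/10 (A(F, o) = 1/(-7 - 3) = 1/(-10) = -1/10)
17*(A(k, 0) + (t(4) + B*6)) = 17*(-1/10 + (4 - 1*6)) = 17*(-1/10 + (4 - 6)) = 17*(-1/10 - 2) = 17*(-21/10) = -357/10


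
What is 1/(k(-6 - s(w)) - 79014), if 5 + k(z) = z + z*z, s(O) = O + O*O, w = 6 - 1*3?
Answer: -1/78713 ≈ -1.2704e-5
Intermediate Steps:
w = 3 (w = 6 - 3 = 3)
s(O) = O + O²
k(z) = -5 + z + z² (k(z) = -5 + (z + z*z) = -5 + (z + z²) = -5 + z + z²)
1/(k(-6 - s(w)) - 79014) = 1/((-5 + (-6 - 3*(1 + 3)) + (-6 - 3*(1 + 3))²) - 79014) = 1/((-5 + (-6 - 3*4) + (-6 - 3*4)²) - 79014) = 1/((-5 + (-6 - 1*12) + (-6 - 1*12)²) - 79014) = 1/((-5 + (-6 - 12) + (-6 - 12)²) - 79014) = 1/((-5 - 18 + (-18)²) - 79014) = 1/((-5 - 18 + 324) - 79014) = 1/(301 - 79014) = 1/(-78713) = -1/78713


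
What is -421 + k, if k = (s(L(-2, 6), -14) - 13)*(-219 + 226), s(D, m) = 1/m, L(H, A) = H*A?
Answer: -1025/2 ≈ -512.50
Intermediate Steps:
L(H, A) = A*H
k = -183/2 (k = (1/(-14) - 13)*(-219 + 226) = (-1/14 - 13)*7 = -183/14*7 = -183/2 ≈ -91.500)
-421 + k = -421 - 183/2 = -1025/2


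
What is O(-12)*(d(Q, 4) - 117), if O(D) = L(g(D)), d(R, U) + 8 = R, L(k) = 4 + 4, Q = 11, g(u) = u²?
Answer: -912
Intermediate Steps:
L(k) = 8
d(R, U) = -8 + R
O(D) = 8
O(-12)*(d(Q, 4) - 117) = 8*((-8 + 11) - 117) = 8*(3 - 117) = 8*(-114) = -912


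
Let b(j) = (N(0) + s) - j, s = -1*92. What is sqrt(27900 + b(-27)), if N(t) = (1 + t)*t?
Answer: sqrt(27835) ≈ 166.84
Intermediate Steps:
s = -92
N(t) = t*(1 + t)
b(j) = -92 - j (b(j) = (0*(1 + 0) - 92) - j = (0*1 - 92) - j = (0 - 92) - j = -92 - j)
sqrt(27900 + b(-27)) = sqrt(27900 + (-92 - 1*(-27))) = sqrt(27900 + (-92 + 27)) = sqrt(27900 - 65) = sqrt(27835)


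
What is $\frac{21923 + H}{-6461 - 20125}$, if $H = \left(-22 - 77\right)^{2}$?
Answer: $- \frac{2266}{1899} \approx -1.1933$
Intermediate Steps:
$H = 9801$ ($H = \left(-99\right)^{2} = 9801$)
$\frac{21923 + H}{-6461 - 20125} = \frac{21923 + 9801}{-6461 - 20125} = \frac{31724}{-26586} = 31724 \left(- \frac{1}{26586}\right) = - \frac{2266}{1899}$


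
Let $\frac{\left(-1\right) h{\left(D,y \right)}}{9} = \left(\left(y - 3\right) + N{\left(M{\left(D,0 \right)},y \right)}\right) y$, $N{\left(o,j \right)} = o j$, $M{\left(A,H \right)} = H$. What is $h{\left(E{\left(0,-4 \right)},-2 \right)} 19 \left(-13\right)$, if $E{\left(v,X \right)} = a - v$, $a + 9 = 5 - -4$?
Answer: $22230$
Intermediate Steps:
$a = 0$ ($a = -9 + \left(5 - -4\right) = -9 + \left(5 + 4\right) = -9 + 9 = 0$)
$E{\left(v,X \right)} = - v$ ($E{\left(v,X \right)} = 0 - v = - v$)
$N{\left(o,j \right)} = j o$
$h{\left(D,y \right)} = - 9 y \left(-3 + y\right)$ ($h{\left(D,y \right)} = - 9 \left(\left(y - 3\right) + y 0\right) y = - 9 \left(\left(y - 3\right) + 0\right) y = - 9 \left(\left(-3 + y\right) + 0\right) y = - 9 \left(-3 + y\right) y = - 9 y \left(-3 + y\right)$)
$h{\left(E{\left(0,-4 \right)},-2 \right)} 19 \left(-13\right) = 9 \left(-2\right) \left(3 - -2\right) 19 \left(-13\right) = 9 \left(-2\right) \left(3 + 2\right) 19 \left(-13\right) = 9 \left(-2\right) 5 \cdot 19 \left(-13\right) = \left(-90\right) 19 \left(-13\right) = \left(-1710\right) \left(-13\right) = 22230$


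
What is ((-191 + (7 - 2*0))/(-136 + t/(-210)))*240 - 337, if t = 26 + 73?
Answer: -128161/9553 ≈ -13.416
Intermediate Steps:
t = 99
((-191 + (7 - 2*0))/(-136 + t/(-210)))*240 - 337 = ((-191 + (7 - 2*0))/(-136 + 99/(-210)))*240 - 337 = ((-191 + (7 + 0))/(-136 + 99*(-1/210)))*240 - 337 = ((-191 + 7)/(-136 - 33/70))*240 - 337 = -184/(-9553/70)*240 - 337 = -184*(-70/9553)*240 - 337 = (12880/9553)*240 - 337 = 3091200/9553 - 337 = -128161/9553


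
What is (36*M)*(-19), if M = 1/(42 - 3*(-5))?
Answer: -12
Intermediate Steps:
M = 1/57 (M = 1/(42 + 15) = 1/57 ≈ 0.017544)
(36*M)*(-19) = (36*(1/57))*(-19) = (12/19)*(-19) = -12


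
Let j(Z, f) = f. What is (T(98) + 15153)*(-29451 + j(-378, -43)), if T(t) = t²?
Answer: -730182958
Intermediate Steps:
(T(98) + 15153)*(-29451 + j(-378, -43)) = (98² + 15153)*(-29451 - 43) = (9604 + 15153)*(-29494) = 24757*(-29494) = -730182958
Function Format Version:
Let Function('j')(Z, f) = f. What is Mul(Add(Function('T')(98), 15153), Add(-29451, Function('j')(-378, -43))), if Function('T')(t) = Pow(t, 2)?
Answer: -730182958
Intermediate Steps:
Mul(Add(Function('T')(98), 15153), Add(-29451, Function('j')(-378, -43))) = Mul(Add(Pow(98, 2), 15153), Add(-29451, -43)) = Mul(Add(9604, 15153), -29494) = Mul(24757, -29494) = -730182958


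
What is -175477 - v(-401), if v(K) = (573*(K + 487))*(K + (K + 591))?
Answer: 10222181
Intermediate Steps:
v(K) = (591 + 2*K)*(279051 + 573*K) (v(K) = (573*(487 + K))*(K + (591 + K)) = (279051 + 573*K)*(591 + 2*K) = (591 + 2*K)*(279051 + 573*K))
-175477 - v(-401) = -175477 - (164919141 + 1146*(-401)² + 896745*(-401)) = -175477 - (164919141 + 1146*160801 - 359594745) = -175477 - (164919141 + 184277946 - 359594745) = -175477 - 1*(-10397658) = -175477 + 10397658 = 10222181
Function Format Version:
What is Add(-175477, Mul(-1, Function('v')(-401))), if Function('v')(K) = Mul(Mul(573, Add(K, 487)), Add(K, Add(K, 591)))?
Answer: 10222181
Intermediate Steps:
Function('v')(K) = Mul(Add(591, Mul(2, K)), Add(279051, Mul(573, K))) (Function('v')(K) = Mul(Mul(573, Add(487, K)), Add(K, Add(591, K))) = Mul(Add(279051, Mul(573, K)), Add(591, Mul(2, K))) = Mul(Add(591, Mul(2, K)), Add(279051, Mul(573, K))))
Add(-175477, Mul(-1, Function('v')(-401))) = Add(-175477, Mul(-1, Add(164919141, Mul(1146, Pow(-401, 2)), Mul(896745, -401)))) = Add(-175477, Mul(-1, Add(164919141, Mul(1146, 160801), -359594745))) = Add(-175477, Mul(-1, Add(164919141, 184277946, -359594745))) = Add(-175477, Mul(-1, -10397658)) = Add(-175477, 10397658) = 10222181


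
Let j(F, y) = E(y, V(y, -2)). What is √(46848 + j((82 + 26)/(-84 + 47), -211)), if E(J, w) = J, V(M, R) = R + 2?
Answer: √46637 ≈ 215.96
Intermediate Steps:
V(M, R) = 2 + R
j(F, y) = y
√(46848 + j((82 + 26)/(-84 + 47), -211)) = √(46848 - 211) = √46637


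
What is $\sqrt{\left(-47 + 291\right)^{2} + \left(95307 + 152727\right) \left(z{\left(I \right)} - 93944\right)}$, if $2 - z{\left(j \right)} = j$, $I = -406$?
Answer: $4 i \sqrt{1450003043} \approx 1.5232 \cdot 10^{5} i$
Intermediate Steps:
$z{\left(j \right)} = 2 - j$
$\sqrt{\left(-47 + 291\right)^{2} + \left(95307 + 152727\right) \left(z{\left(I \right)} - 93944\right)} = \sqrt{\left(-47 + 291\right)^{2} + \left(95307 + 152727\right) \left(\left(2 - -406\right) - 93944\right)} = \sqrt{244^{2} + 248034 \left(\left(2 + 406\right) - 93944\right)} = \sqrt{59536 + 248034 \left(408 - 93944\right)} = \sqrt{59536 + 248034 \left(-93536\right)} = \sqrt{59536 - 23200108224} = \sqrt{-23200048688} = 4 i \sqrt{1450003043}$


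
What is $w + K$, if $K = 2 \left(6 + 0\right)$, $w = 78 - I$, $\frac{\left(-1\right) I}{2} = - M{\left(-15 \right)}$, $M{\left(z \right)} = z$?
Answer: $120$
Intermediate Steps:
$I = -30$ ($I = - 2 \left(\left(-1\right) \left(-15\right)\right) = \left(-2\right) 15 = -30$)
$w = 108$ ($w = 78 - -30 = 78 + 30 = 108$)
$K = 12$ ($K = 2 \cdot 6 = 12$)
$w + K = 108 + 12 = 120$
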